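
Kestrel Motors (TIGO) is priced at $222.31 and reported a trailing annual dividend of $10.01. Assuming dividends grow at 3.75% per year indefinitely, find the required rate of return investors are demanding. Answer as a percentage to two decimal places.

8.42%

Rearranging the constant-growth DDM: r = D₁/P₀ + g.
D₁ = 10.01 × (1 + 0.0375) = 10.3854.
r = 10.3854 / 222.31 + 0.0375 = 0.04672 + 0.0375 = 0.08422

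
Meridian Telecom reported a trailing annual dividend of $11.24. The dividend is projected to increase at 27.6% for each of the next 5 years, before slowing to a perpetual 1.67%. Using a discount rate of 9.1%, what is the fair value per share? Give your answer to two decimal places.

$428.72

Two-stage DDM. Project D₁…D_5 at 0.276, terminal growth 0.0167, discount at r = 0.091.
D_1 = 14.3422
D_2 = 18.3007
D_3 = 23.3517
D_4 = 29.7968
D_5 = 38.0207
Terminal value at t=5: TV = D_6/(r−g) = 38.6556/(0.091−0.0167) = 520.2639
P₀ = 14.3422/(1+0.091)^1 + 18.3007/(1+0.091)^2 + 23.3517/(1+0.091)^3 + 29.7968/(1+0.091)^4 + 38.0207/(1+0.091)^5 + 520.2639/(1+0.091)^5 = 428.7216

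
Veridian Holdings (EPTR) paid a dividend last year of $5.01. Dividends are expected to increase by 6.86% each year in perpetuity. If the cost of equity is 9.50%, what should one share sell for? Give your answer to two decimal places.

Gordon growth model: P₀ = D₁/(r − g). D₁ = 5.01 × (1 + 0.0686) = 5.3537.
P₀ = 5.3537 / (0.095 − 0.0686) = 5.3537 / 0.0264 = 202.7911

$202.79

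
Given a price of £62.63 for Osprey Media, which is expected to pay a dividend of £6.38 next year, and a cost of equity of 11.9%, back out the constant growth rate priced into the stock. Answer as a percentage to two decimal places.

From P₀ = D₁/(r − g), the implied growth is g = r − D₁/P₀.
g = 0.119 − 6.38/62.63 = 0.119 − 0.10187 = 0.01713

1.71%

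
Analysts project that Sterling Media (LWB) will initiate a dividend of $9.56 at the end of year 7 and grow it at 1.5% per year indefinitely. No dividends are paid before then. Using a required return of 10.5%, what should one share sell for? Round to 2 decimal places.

Deferred-dividend DDM. At t=6 the remaining stream is a growing perpetuity with first payment D_7 = 9.56.
V_6 = D_7/(r−g) = 9.56/(0.105−0.015) = 106.2222
P₀ = V_6/(1+r)^6 = 106.2222/(1+0.105)^6 = 58.3501

$58.35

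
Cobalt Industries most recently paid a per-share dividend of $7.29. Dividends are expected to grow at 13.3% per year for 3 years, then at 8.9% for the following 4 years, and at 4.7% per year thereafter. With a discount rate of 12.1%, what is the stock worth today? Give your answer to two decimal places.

$145.20

Three-stage DDM. Project D₁…D_7; terminal Gordon value at t=7 with g = 0.047; discount at r = 0.121.
D_1 = 8.2596
D_2 = 9.3581
D_3 = 10.6027
D_4 = 11.5464
D_5 = 12.5740
D_6 = 13.6931
D_7 = 14.9118
TV_7 = 15.6126/(0.121−0.047) = 210.9812
P₀ = Σ Dₜ/(1+r)ᵗ + TV_7/(1+r)^7 = 145.2028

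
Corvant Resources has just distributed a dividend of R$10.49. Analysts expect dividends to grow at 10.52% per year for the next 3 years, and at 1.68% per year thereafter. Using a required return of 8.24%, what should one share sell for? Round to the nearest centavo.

R$205.90

Two-stage DDM. Project D₁…D_3 at 0.1052, terminal growth 0.0168, discount at r = 0.0824.
D_1 = 11.5935
D_2 = 12.8132
D_3 = 14.1611
Terminal value at t=3: TV = D_4/(r−g) = 14.3990/(0.0824−0.0168) = 219.4976
P₀ = 11.5935/(1+0.0824)^1 + 12.8132/(1+0.0824)^2 + 14.1611/(1+0.0824)^3 + 219.4976/(1+0.0824)^3 = 205.9023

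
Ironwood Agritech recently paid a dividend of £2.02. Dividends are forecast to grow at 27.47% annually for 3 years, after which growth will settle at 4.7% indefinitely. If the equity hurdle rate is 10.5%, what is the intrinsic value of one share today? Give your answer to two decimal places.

Two-stage DDM. Project D₁…D_3 at 0.2747, terminal growth 0.047, discount at r = 0.105.
D_1 = 2.5749
D_2 = 3.2822
D_3 = 4.1838
Terminal value at t=3: TV = D_4/(r−g) = 4.3805/(0.105−0.047) = 75.5256
P₀ = 2.5749/(1+0.105)^1 + 3.2822/(1+0.105)^2 + 4.1838/(1+0.105)^3 + 75.5256/(1+0.105)^3 = 64.0959

£64.10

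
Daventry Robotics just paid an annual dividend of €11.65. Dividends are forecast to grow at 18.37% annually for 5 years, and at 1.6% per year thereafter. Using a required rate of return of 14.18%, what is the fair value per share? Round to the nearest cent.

€177.65

Two-stage DDM. Project D₁…D_5 at 0.1837, terminal growth 0.016, discount at r = 0.1418.
D_1 = 13.7901
D_2 = 16.3233
D_3 = 19.3219
D_4 = 22.8714
D_5 = 27.0729
Terminal value at t=5: TV = D_6/(r−g) = 27.5060/(0.1418−0.016) = 218.6489
P₀ = 13.7901/(1+0.1418)^1 + 16.3233/(1+0.1418)^2 + 19.3219/(1+0.1418)^3 + 22.8714/(1+0.1418)^4 + 27.0729/(1+0.1418)^5 + 218.6489/(1+0.1418)^5 = 177.6523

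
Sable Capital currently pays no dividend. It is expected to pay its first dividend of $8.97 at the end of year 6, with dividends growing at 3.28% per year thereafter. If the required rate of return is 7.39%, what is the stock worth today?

$152.80

Deferred-dividend DDM. At t=5 the remaining stream is a growing perpetuity with first payment D_6 = 8.97.
V_5 = D_6/(r−g) = 8.97/(0.0739−0.0328) = 218.2482
P₀ = V_5/(1+r)^5 = 218.2482/(1+0.0739)^5 = 152.8028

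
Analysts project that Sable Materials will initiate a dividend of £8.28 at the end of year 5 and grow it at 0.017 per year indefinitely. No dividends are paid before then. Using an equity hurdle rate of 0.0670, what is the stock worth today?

£127.76

Deferred-dividend DDM. At t=4 the remaining stream is a growing perpetuity with first payment D_5 = 8.28.
V_4 = D_5/(r−g) = 8.28/(0.067−0.017) = 165.6000
P₀ = V_4/(1+r)^4 = 165.6000/(1+0.067)^4 = 127.7623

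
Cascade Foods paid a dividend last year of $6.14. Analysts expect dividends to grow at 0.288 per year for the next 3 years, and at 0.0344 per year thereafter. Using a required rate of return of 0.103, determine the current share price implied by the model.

Two-stage DDM. Project D₁…D_3 at 0.288, terminal growth 0.0344, discount at r = 0.103.
D_1 = 7.9083
D_2 = 10.1859
D_3 = 13.1195
Terminal value at t=3: TV = D_4/(r−g) = 13.5708/(0.103−0.0344) = 197.8246
P₀ = 7.9083/(1+0.103)^1 + 10.1859/(1+0.103)^2 + 13.1195/(1+0.103)^3 + 197.8246/(1+0.103)^3 = 172.7380

$172.74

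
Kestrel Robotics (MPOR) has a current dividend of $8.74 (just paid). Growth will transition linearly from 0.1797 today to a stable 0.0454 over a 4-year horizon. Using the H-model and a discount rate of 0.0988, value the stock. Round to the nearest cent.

$215.06

H-model: P₀ = D₀[(1+g_L) + H(g_S−g_L)]/(r−g_L), with H = 4/2 = 2.
P₀ = 8.74 × [(1+0.0454) + 2×(0.1797−0.0454)] / (0.0988−0.0454)
   = 8.74 × 1.3140 / 0.0534 = 215.0629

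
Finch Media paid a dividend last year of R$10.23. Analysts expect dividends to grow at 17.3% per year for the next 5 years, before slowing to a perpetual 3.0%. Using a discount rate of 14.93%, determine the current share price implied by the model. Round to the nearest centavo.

Two-stage DDM. Project D₁…D_5 at 0.173, terminal growth 0.03, discount at r = 0.1493.
D_1 = 11.9998
D_2 = 14.0758
D_3 = 16.5109
D_4 = 19.3672
D_5 = 22.7178
Terminal value at t=5: TV = D_6/(r−g) = 23.3993/(0.1493−0.03) = 196.1383
P₀ = 11.9998/(1+0.1493)^1 + 14.0758/(1+0.1493)^2 + 16.5109/(1+0.1493)^3 + 19.3672/(1+0.1493)^4 + 22.7178/(1+0.1493)^5 + 196.1383/(1+0.1493)^5 = 152.2154

R$152.22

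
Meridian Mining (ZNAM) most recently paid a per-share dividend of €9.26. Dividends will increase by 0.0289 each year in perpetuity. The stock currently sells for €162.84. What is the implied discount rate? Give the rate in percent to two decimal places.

8.74%

Rearranging the constant-growth DDM: r = D₁/P₀ + g.
D₁ = 9.26 × (1 + 0.0289) = 9.5276.
r = 9.5276 / 162.84 + 0.0289 = 0.05851 + 0.0289 = 0.08741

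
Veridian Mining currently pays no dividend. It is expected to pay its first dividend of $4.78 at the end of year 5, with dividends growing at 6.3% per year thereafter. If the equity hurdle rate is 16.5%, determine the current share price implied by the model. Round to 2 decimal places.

$25.44

Deferred-dividend DDM. At t=4 the remaining stream is a growing perpetuity with first payment D_5 = 4.78.
V_4 = D_5/(r−g) = 4.78/(0.165−0.063) = 46.8627
P₀ = V_4/(1+r)^4 = 46.8627/(1+0.165)^4 = 25.4404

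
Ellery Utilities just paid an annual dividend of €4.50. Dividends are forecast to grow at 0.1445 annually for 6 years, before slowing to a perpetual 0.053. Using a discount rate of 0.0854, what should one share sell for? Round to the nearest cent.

Two-stage DDM. Project D₁…D_6 at 0.1445, terminal growth 0.053, discount at r = 0.0854.
D_1 = 5.1503
D_2 = 5.8945
D_3 = 6.7462
D_4 = 7.7210
D_5 = 8.8367
D_6 = 10.1136
Terminal value at t=6: TV = D_7/(r−g) = 10.6497/(0.0854−0.053) = 328.6932
P₀ = 5.1503/(1+0.0854)^1 + 5.8945/(1+0.0854)^2 + 6.7462/(1+0.0854)^3 + 7.7210/(1+0.0854)^4 + 8.8367/(1+0.0854)^5 + 10.1136/(1+0.0854)^6 + 328.6932/(1+0.0854)^6 = 233.6645

€233.66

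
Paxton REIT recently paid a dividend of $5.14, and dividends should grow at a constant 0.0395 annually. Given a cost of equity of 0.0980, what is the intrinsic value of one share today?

$91.33

Gordon growth model: P₀ = D₁/(r − g). D₁ = 5.14 × (1 + 0.0395) = 5.3430.
P₀ = 5.3430 / (0.098 − 0.0395) = 5.3430 / 0.0585 = 91.3338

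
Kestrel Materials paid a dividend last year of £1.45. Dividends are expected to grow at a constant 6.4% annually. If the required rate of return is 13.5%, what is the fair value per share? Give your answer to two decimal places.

Gordon growth model: P₀ = D₁/(r − g). D₁ = 1.45 × (1 + 0.064) = 1.5428.
P₀ = 1.5428 / (0.135 − 0.064) = 1.5428 / 0.071 = 21.7296

£21.73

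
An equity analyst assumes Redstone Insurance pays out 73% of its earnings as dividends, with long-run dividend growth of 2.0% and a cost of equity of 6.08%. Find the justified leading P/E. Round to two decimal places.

Justified leading P/E = b/(r−g) = 0.73/(0.0608−0.02) = 17.8922

17.89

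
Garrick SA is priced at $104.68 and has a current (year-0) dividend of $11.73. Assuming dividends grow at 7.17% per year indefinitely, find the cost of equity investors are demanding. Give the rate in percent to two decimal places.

19.18%

Rearranging the constant-growth DDM: r = D₁/P₀ + g.
D₁ = 11.73 × (1 + 0.0717) = 12.5710.
r = 12.5710 / 104.68 + 0.0717 = 0.12009 + 0.0717 = 0.19179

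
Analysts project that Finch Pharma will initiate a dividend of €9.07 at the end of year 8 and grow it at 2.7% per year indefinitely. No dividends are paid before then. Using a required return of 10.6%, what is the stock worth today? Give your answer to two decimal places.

Deferred-dividend DDM. At t=7 the remaining stream is a growing perpetuity with first payment D_8 = 9.07.
V_7 = D_8/(r−g) = 9.07/(0.106−0.027) = 114.8101
P₀ = V_7/(1+r)^7 = 114.8101/(1+0.106)^7 = 56.7145

€56.71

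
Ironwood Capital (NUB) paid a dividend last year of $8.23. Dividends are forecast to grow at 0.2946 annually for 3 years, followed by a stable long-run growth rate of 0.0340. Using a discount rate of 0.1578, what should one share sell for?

$127.09

Two-stage DDM. Project D₁…D_3 at 0.2946, terminal growth 0.034, discount at r = 0.1578.
D_1 = 10.6546
D_2 = 13.7934
D_3 = 17.8569
Terminal value at t=3: TV = D_4/(r−g) = 18.4641/(0.1578−0.034) = 149.1443
P₀ = 10.6546/(1+0.1578)^1 + 13.7934/(1+0.1578)^2 + 17.8569/(1+0.1578)^3 + 149.1443/(1+0.1578)^3 = 127.0938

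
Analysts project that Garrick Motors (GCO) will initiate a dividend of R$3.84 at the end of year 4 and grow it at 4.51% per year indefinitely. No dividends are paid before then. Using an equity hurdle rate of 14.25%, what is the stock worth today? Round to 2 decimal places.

Deferred-dividend DDM. At t=3 the remaining stream is a growing perpetuity with first payment D_4 = 3.84.
V_3 = D_4/(r−g) = 3.84/(0.1425−0.0451) = 39.4251
P₀ = V_3/(1+r)^3 = 39.4251/(1+0.1425)^3 = 26.4365

R$26.44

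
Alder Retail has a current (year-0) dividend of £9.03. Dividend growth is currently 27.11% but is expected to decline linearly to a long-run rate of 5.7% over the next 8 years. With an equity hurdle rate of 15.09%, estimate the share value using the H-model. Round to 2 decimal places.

£184.00

H-model: P₀ = D₀[(1+g_L) + H(g_S−g_L)]/(r−g_L), with H = 8/2 = 4.
P₀ = 9.03 × [(1+0.057) + 4×(0.2711−0.057)] / (0.1509−0.057)
   = 9.03 × 1.9134 / 0.0939 = 184.0043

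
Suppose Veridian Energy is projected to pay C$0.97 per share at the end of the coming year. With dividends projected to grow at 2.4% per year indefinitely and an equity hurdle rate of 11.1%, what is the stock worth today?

Gordon growth model: P₀ = D₁/(r − g), with D₁ = 0.97 given directly.
P₀ = 0.9700 / (0.111 − 0.024) = 0.9700 / 0.087 = 11.1494

C$11.15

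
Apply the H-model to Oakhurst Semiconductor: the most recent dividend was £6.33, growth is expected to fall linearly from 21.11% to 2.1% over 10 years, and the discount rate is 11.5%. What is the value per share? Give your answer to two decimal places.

H-model: P₀ = D₀[(1+g_L) + H(g_S−g_L)]/(r−g_L), with H = 10/2 = 5.
P₀ = 6.33 × [(1+0.021) + 5×(0.2111−0.021)] / (0.115−0.021)
   = 6.33 × 1.9715 / 0.094 = 132.7616

£132.76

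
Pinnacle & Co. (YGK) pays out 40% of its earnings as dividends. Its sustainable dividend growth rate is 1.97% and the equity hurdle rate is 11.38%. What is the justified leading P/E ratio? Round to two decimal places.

Justified leading P/E = b/(r−g) = 0.40/(0.1138−0.0197) = 4.2508

4.25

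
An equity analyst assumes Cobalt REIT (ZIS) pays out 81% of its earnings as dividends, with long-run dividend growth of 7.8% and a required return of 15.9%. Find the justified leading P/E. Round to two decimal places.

10.00

Justified leading P/E = b/(r−g) = 0.81/(0.159−0.078) = 10.0000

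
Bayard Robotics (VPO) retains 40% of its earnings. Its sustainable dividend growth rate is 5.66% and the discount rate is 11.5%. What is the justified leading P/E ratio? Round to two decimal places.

Payout ratio b = 1 − 0.40 = 0.60.
Justified leading P/E = b/(r−g) = 0.60/(0.115−0.0566) = 10.2740

10.27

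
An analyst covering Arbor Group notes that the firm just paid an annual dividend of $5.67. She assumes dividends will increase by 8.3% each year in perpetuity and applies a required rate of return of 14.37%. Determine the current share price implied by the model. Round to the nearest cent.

Gordon growth model: P₀ = D₁/(r − g). D₁ = 5.67 × (1 + 0.083) = 6.1406.
P₀ = 6.1406 / (0.1437 − 0.083) = 6.1406 / 0.0607 = 101.1633

$101.16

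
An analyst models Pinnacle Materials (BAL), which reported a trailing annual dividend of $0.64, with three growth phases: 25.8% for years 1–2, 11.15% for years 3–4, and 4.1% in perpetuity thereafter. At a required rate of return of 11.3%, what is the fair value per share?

$14.96

Three-stage DDM. Project D₁…D_4; terminal Gordon value at t=4 with g = 0.041; discount at r = 0.113.
D_1 = 0.8051
D_2 = 1.0128
D_3 = 1.1258
D_4 = 1.2513
TV_4 = 1.3026/(0.113−0.041) = 18.0917
P₀ = Σ Dₜ/(1+r)ᵗ + TV_4/(1+r)^4 = 14.9625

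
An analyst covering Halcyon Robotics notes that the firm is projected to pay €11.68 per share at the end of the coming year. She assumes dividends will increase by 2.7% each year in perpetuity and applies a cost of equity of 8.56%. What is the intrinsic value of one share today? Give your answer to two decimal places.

Gordon growth model: P₀ = D₁/(r − g), with D₁ = 11.68 given directly.
P₀ = 11.6800 / (0.0856 − 0.027) = 11.6800 / 0.0586 = 199.3174

€199.32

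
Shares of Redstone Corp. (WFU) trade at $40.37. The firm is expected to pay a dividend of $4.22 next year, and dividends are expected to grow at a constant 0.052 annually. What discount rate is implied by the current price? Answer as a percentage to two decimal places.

15.65%

Rearranging the constant-growth DDM: r = D₁/P₀ + g.
r = 4.2200 / 40.37 + 0.052 = 0.10453 + 0.052 = 0.15653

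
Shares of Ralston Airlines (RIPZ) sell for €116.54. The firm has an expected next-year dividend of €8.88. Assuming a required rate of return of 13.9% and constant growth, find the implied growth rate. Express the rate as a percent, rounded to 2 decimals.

6.28%

From P₀ = D₁/(r − g), the implied growth is g = r − D₁/P₀.
g = 0.139 − 8.88/116.54 = 0.139 − 0.07620 = 0.06280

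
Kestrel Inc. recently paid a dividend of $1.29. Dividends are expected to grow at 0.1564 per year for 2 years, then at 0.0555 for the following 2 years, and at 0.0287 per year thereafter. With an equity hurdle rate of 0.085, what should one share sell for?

$30.99

Three-stage DDM. Project D₁…D_4; terminal Gordon value at t=4 with g = 0.0287; discount at r = 0.085.
D_1 = 1.4918
D_2 = 1.7251
D_3 = 1.8208
D_4 = 1.9219
TV_4 = 1.9770/(0.085−0.0287) = 35.1158
P₀ = Σ Dₜ/(1+r)ᵗ + TV_4/(1+r)^4 = 30.9912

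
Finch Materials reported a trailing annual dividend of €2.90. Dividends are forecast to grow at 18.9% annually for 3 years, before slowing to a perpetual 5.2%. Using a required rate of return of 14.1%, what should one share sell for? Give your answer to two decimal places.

Two-stage DDM. Project D₁…D_3 at 0.189, terminal growth 0.052, discount at r = 0.141.
D_1 = 3.4481
D_2 = 4.0998
D_3 = 4.8747
Terminal value at t=3: TV = D_4/(r−g) = 5.1281/(0.141−0.052) = 57.6195
P₀ = 3.4481/(1+0.141)^1 + 4.0998/(1+0.141)^2 + 4.8747/(1+0.141)^3 + 57.6195/(1+0.141)^3 = 48.2421

€48.24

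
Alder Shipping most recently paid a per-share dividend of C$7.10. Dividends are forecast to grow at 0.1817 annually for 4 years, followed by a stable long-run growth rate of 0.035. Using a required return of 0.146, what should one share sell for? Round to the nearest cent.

C$105.53

Two-stage DDM. Project D₁…D_4 at 0.1817, terminal growth 0.035, discount at r = 0.146.
D_1 = 8.3901
D_2 = 9.9145
D_3 = 11.7160
D_4 = 13.8448
Terminal value at t=4: TV = D_5/(r−g) = 14.3294/(0.146−0.035) = 129.0936
P₀ = 8.3901/(1+0.146)^1 + 9.9145/(1+0.146)^2 + 11.7160/(1+0.146)^3 + 13.8448/(1+0.146)^4 + 129.0936/(1+0.146)^4 = 105.5273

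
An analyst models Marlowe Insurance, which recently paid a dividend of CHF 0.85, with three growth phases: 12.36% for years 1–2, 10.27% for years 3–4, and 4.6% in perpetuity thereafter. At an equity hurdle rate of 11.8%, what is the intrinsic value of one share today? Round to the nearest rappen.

CHF 15.53

Three-stage DDM. Project D₁…D_4; terminal Gordon value at t=4 with g = 0.046; discount at r = 0.118.
D_1 = 0.9551
D_2 = 1.0731
D_3 = 1.1833
D_4 = 1.3048
TV_4 = 1.3649/(0.118−0.046) = 18.9564
P₀ = Σ Dₜ/(1+r)ᵗ + TV_4/(1+r)^4 = 15.5284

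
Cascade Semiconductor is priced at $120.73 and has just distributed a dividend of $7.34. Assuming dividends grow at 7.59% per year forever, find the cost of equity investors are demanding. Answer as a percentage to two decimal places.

Rearranging the constant-growth DDM: r = D₁/P₀ + g.
D₁ = 7.34 × (1 + 0.0759) = 7.8971.
r = 7.8971 / 120.73 + 0.0759 = 0.06541 + 0.0759 = 0.14131

14.13%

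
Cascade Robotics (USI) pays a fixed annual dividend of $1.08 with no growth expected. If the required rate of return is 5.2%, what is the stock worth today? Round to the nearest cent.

$20.77

Zero-growth DDM (perpetuity): P₀ = D/r = 1.08 / 0.052 = 20.7692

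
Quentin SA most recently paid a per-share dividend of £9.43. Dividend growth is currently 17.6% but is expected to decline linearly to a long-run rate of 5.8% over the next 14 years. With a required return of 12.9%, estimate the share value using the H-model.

£250.23

H-model: P₀ = D₀[(1+g_L) + H(g_S−g_L)]/(r−g_L), with H = 14/2 = 7.
P₀ = 9.43 × [(1+0.058) + 7×(0.176−0.058)] / (0.129−0.058)
   = 9.43 × 1.8840 / 0.071 = 250.2270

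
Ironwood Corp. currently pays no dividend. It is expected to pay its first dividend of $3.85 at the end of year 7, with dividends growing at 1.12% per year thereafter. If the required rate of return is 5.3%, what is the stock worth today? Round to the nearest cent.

$67.56

Deferred-dividend DDM. At t=6 the remaining stream is a growing perpetuity with first payment D_7 = 3.85.
V_6 = D_7/(r−g) = 3.85/(0.053−0.0112) = 92.1053
P₀ = V_6/(1+r)^6 = 92.1053/(1+0.053)^6 = 67.5638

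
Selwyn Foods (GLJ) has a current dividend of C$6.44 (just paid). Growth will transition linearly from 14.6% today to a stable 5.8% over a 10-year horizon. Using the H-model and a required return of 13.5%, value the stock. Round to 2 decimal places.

C$125.29

H-model: P₀ = D₀[(1+g_L) + H(g_S−g_L)]/(r−g_L), with H = 10/2 = 5.
P₀ = 6.44 × [(1+0.058) + 5×(0.146−0.058)] / (0.135−0.058)
   = 6.44 × 1.4980 / 0.077 = 125.2873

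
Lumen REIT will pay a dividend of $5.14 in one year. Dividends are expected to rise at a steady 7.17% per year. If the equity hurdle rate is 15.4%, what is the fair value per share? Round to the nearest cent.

$62.45

Gordon growth model: P₀ = D₁/(r − g), with D₁ = 5.14 given directly.
P₀ = 5.1400 / (0.154 − 0.0717) = 5.1400 / 0.0823 = 62.4544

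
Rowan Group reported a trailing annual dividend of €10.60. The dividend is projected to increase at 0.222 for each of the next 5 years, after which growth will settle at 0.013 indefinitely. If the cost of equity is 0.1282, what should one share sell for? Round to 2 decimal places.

€206.74

Two-stage DDM. Project D₁…D_5 at 0.222, terminal growth 0.013, discount at r = 0.1282.
D_1 = 12.9532
D_2 = 15.8288
D_3 = 19.3428
D_4 = 23.6369
D_5 = 28.8843
Terminal value at t=5: TV = D_6/(r−g) = 29.2598/(0.1282−0.013) = 253.9913
P₀ = 12.9532/(1+0.1282)^1 + 15.8288/(1+0.1282)^2 + 19.3428/(1+0.1282)^3 + 23.6369/(1+0.1282)^4 + 28.8843/(1+0.1282)^5 + 253.9913/(1+0.1282)^5 = 206.7389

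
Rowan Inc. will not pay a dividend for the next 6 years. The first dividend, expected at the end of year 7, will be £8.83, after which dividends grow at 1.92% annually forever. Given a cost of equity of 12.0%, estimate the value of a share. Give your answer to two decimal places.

£44.38

Deferred-dividend DDM. At t=6 the remaining stream is a growing perpetuity with first payment D_7 = 8.83.
V_6 = D_7/(r−g) = 8.83/(0.12−0.0192) = 87.5992
P₀ = V_6/(1+r)^6 = 87.5992/(1+0.12)^6 = 44.3805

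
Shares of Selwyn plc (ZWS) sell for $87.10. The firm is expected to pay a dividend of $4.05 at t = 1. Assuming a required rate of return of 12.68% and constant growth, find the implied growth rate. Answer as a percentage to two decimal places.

8.03%

From P₀ = D₁/(r − g), the implied growth is g = r − D₁/P₀.
g = 0.1268 − 4.05/87.10 = 0.1268 − 0.04650 = 0.08030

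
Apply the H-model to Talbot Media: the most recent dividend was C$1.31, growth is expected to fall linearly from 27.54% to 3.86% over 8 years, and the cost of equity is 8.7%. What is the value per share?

C$53.75

H-model: P₀ = D₀[(1+g_L) + H(g_S−g_L)]/(r−g_L), with H = 8/2 = 4.
P₀ = 1.31 × [(1+0.0386) + 4×(0.2754−0.0386)] / (0.087−0.0386)
   = 1.31 × 1.9858 / 0.0484 = 53.7479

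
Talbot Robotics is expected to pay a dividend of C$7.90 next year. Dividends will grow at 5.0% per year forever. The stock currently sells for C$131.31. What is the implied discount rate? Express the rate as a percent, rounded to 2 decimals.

Rearranging the constant-growth DDM: r = D₁/P₀ + g.
r = 7.9000 / 131.31 + 0.05 = 0.06016 + 0.05 = 0.11016

11.02%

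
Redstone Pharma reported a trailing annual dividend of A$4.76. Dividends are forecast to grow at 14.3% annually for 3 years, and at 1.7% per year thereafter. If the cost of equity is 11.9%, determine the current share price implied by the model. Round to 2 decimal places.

Two-stage DDM. Project D₁…D_3 at 0.143, terminal growth 0.017, discount at r = 0.119.
D_1 = 5.4407
D_2 = 6.2187
D_3 = 7.1080
Terminal value at t=3: TV = D_4/(r−g) = 7.2288/(0.119−0.017) = 70.8707
P₀ = 5.4407/(1+0.119)^1 + 6.2187/(1+0.119)^2 + 7.1080/(1+0.119)^3 + 70.8707/(1+0.119)^3 = 65.4810

A$65.48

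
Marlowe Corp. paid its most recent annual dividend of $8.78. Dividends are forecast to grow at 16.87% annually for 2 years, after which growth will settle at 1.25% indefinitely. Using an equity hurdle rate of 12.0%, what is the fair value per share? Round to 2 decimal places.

$108.77

Two-stage DDM. Project D₁…D_2 at 0.1687, terminal growth 0.0125, discount at r = 0.12.
D_1 = 10.2612
D_2 = 11.9922
Terminal value at t=2: TV = D_3/(r−g) = 12.1422/(0.12−0.0125) = 112.9502
P₀ = 10.2612/(1+0.12)^1 + 11.9922/(1+0.12)^2 + 112.9502/(1+0.12)^2 = 108.7652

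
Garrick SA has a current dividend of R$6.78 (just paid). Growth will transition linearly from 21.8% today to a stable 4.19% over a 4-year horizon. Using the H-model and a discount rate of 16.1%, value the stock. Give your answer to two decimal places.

R$79.36

H-model: P₀ = D₀[(1+g_L) + H(g_S−g_L)]/(r−g_L), with H = 4/2 = 2.
P₀ = 6.78 × [(1+0.0419) + 2×(0.218−0.0419)] / (0.161−0.0419)
   = 6.78 × 1.3941 / 0.1191 = 79.3619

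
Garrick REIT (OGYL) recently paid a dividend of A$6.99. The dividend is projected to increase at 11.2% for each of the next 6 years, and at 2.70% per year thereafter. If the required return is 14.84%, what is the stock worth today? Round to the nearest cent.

Two-stage DDM. Project D₁…D_6 at 0.112, terminal growth 0.027, discount at r = 0.1484.
D_1 = 7.7729
D_2 = 8.6434
D_3 = 9.6115
D_4 = 10.6880
D_5 = 11.8851
D_6 = 13.2162
Terminal value at t=6: TV = D_7/(r−g) = 13.5730/(0.1484−0.027) = 111.8041
P₀ = 7.7729/(1+0.1484)^1 + 8.6434/(1+0.1484)^2 + 9.6115/(1+0.1484)^3 + 10.6880/(1+0.1484)^4 + 11.8851/(1+0.1484)^5 + 13.2162/(1+0.1484)^6 + 111.8041/(1+0.1484)^6 = 86.2669

A$86.27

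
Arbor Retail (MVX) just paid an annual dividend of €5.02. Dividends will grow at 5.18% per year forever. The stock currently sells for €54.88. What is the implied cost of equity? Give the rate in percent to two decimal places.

Rearranging the constant-growth DDM: r = D₁/P₀ + g.
D₁ = 5.02 × (1 + 0.0518) = 5.2800.
r = 5.2800 / 54.88 + 0.0518 = 0.09621 + 0.0518 = 0.14801

14.80%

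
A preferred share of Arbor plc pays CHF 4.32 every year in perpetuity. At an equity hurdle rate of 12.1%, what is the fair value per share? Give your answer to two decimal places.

Zero-growth DDM (perpetuity): P₀ = D/r = 4.32 / 0.121 = 35.7025

CHF 35.70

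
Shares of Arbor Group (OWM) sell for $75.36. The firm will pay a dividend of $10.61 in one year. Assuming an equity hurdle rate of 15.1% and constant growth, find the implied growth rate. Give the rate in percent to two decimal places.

From P₀ = D₁/(r − g), the implied growth is g = r − D₁/P₀.
g = 0.151 − 10.61/75.36 = 0.151 − 0.14079 = 0.01021

1.02%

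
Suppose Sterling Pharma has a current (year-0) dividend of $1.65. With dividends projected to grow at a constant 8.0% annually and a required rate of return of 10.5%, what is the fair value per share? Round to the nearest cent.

Gordon growth model: P₀ = D₁/(r − g). D₁ = 1.65 × (1 + 0.08) = 1.7820.
P₀ = 1.7820 / (0.105 − 0.08) = 1.7820 / 0.025 = 71.2800

$71.28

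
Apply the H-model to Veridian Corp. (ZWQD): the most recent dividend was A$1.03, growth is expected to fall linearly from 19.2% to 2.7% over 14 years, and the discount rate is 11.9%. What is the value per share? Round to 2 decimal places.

A$24.43

H-model: P₀ = D₀[(1+g_L) + H(g_S−g_L)]/(r−g_L), with H = 14/2 = 7.
P₀ = 1.03 × [(1+0.027) + 7×(0.192−0.027)] / (0.119−0.027)
   = 1.03 × 2.1820 / 0.092 = 24.4289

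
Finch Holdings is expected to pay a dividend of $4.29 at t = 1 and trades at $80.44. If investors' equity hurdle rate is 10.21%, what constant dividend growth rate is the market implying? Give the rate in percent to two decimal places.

From P₀ = D₁/(r − g), the implied growth is g = r − D₁/P₀.
g = 0.1021 − 4.29/80.44 = 0.1021 − 0.05333 = 0.04877

4.88%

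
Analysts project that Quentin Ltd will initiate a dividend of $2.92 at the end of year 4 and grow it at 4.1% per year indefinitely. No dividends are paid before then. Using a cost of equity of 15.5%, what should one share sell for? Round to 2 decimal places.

$16.62

Deferred-dividend DDM. At t=3 the remaining stream is a growing perpetuity with first payment D_4 = 2.92.
V_3 = D_4/(r−g) = 2.92/(0.155−0.041) = 25.6140
P₀ = V_3/(1+r)^3 = 25.6140/(1+0.155)^3 = 16.6239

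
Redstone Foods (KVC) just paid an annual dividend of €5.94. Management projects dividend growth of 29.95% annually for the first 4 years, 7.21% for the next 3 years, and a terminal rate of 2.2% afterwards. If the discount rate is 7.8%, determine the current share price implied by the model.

€301.14

Three-stage DDM. Project D₁…D_7; terminal Gordon value at t=7 with g = 0.022; discount at r = 0.078.
D_1 = 7.7190
D_2 = 10.0309
D_3 = 13.0351
D_4 = 16.9391
D_5 = 18.1605
D_6 = 19.4698
D_7 = 20.8736
TV_7 = 21.3328/(0.078−0.022) = 380.9433
P₀ = Σ Dₜ/(1+r)ᵗ + TV_7/(1+r)^7 = 301.1406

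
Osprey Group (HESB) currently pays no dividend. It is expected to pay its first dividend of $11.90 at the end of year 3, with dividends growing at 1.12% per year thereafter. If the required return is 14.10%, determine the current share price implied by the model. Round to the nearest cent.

$70.42

Deferred-dividend DDM. At t=2 the remaining stream is a growing perpetuity with first payment D_3 = 11.90.
V_2 = D_3/(r−g) = 11.90/(0.141−0.0112) = 91.6795
P₀ = V_2/(1+r)^2 = 91.6795/(1+0.141)^2 = 70.4208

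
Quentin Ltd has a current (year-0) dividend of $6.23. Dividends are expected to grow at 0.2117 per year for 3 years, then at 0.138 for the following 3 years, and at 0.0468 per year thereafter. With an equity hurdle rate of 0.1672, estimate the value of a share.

Three-stage DDM. Project D₁…D_6; terminal Gordon value at t=6 with g = 0.0468; discount at r = 0.1672.
D_1 = 7.5489
D_2 = 9.1470
D_3 = 11.0834
D_4 = 12.6129
D_5 = 14.3535
D_6 = 16.3343
TV_6 = 17.0987/(0.1672−0.0468) = 142.0160
P₀ = Σ Dₜ/(1+r)ᵗ + TV_6/(1+r)^6 = 96.1980

$96.20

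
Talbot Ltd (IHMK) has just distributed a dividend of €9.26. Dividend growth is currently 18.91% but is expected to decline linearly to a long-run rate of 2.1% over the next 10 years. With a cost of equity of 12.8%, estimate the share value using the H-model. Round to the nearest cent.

€161.10

H-model: P₀ = D₀[(1+g_L) + H(g_S−g_L)]/(r−g_L), with H = 10/2 = 5.
P₀ = 9.26 × [(1+0.021) + 5×(0.1891−0.021)] / (0.128−0.021)
   = 9.26 × 1.8615 / 0.107 = 161.0980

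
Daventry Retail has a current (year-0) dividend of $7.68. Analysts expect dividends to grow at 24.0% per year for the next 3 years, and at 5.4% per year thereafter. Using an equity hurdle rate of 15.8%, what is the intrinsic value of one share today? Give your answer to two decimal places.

$122.03

Two-stage DDM. Project D₁…D_3 at 0.24, terminal growth 0.054, discount at r = 0.158.
D_1 = 9.5232
D_2 = 11.8088
D_3 = 14.6429
Terminal value at t=3: TV = D_4/(r−g) = 15.4336/(0.158−0.054) = 148.3999
P₀ = 9.5232/(1+0.158)^1 + 11.8088/(1+0.158)^2 + 14.6429/(1+0.158)^3 + 148.3999/(1+0.158)^3 = 122.0268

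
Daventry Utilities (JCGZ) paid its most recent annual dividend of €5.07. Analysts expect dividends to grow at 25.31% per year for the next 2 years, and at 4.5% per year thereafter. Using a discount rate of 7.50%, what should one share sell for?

Two-stage DDM. Project D₁…D_2 at 0.2531, terminal growth 0.045, discount at r = 0.075.
D_1 = 6.3532
D_2 = 7.9612
Terminal value at t=2: TV = D_3/(r−g) = 8.3195/(0.075−0.045) = 277.3157
P₀ = 6.3532/(1+0.075)^1 + 7.9612/(1+0.075)^2 + 277.3157/(1+0.075)^2 = 252.7694

€252.77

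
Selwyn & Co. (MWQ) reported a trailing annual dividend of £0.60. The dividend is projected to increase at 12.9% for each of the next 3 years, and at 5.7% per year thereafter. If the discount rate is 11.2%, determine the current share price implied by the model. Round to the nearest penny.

Two-stage DDM. Project D₁…D_3 at 0.129, terminal growth 0.057, discount at r = 0.112.
D_1 = 0.6774
D_2 = 0.7648
D_3 = 0.8634
Terminal value at t=3: TV = D_4/(r−g) = 0.9127/(0.112−0.057) = 16.5938
P₀ = 0.6774/(1+0.112)^1 + 0.7648/(1+0.112)^2 + 0.8634/(1+0.112)^3 + 16.5938/(1+0.112)^3 = 13.9235

£13.92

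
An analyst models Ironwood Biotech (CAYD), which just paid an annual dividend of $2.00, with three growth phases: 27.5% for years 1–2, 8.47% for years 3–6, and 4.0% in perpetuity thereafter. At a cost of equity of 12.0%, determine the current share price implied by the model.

Three-stage DDM. Project D₁…D_6; terminal Gordon value at t=6 with g = 0.04; discount at r = 0.12.
D_1 = 2.5500
D_2 = 3.2512
D_3 = 3.5266
D_4 = 3.8253
D_5 = 4.1493
D_6 = 4.5008
TV_6 = 4.6808/(0.12−0.04) = 58.5103
P₀ = Σ Dₜ/(1+r)ᵗ + TV_6/(1+r)^6 = 44.0877

$44.09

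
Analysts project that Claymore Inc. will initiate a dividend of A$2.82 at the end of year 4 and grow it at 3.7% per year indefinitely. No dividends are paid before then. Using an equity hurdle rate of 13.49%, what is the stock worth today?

A$19.71

Deferred-dividend DDM. At t=3 the remaining stream is a growing perpetuity with first payment D_4 = 2.82.
V_3 = D_4/(r−g) = 2.82/(0.1349−0.037) = 28.8049
P₀ = V_3/(1+r)^3 = 28.8049/(1+0.1349)^3 = 19.7058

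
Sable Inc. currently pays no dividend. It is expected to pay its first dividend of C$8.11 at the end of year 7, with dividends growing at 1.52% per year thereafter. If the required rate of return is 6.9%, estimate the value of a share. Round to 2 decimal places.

C$101.01

Deferred-dividend DDM. At t=6 the remaining stream is a growing perpetuity with first payment D_7 = 8.11.
V_6 = D_7/(r−g) = 8.11/(0.069−0.0152) = 150.7435
P₀ = V_6/(1+r)^6 = 150.7435/(1+0.069)^6 = 101.0119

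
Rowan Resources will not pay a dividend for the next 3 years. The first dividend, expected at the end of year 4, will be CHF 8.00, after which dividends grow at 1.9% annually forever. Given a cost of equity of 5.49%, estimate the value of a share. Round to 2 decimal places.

CHF 189.83

Deferred-dividend DDM. At t=3 the remaining stream is a growing perpetuity with first payment D_4 = 8.00.
V_3 = D_4/(r−g) = 8.00/(0.0549−0.019) = 222.8412
P₀ = V_3/(1+r)^3 = 222.8412/(1+0.0549)^3 = 189.8286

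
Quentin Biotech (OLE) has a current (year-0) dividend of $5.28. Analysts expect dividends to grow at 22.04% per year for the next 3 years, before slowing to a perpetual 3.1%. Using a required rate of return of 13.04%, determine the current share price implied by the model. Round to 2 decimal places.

$87.41

Two-stage DDM. Project D₁…D_3 at 0.2204, terminal growth 0.031, discount at r = 0.1304.
D_1 = 6.4437
D_2 = 7.8639
D_3 = 9.5971
Terminal value at t=3: TV = D_4/(r−g) = 9.8946/(0.1304−0.031) = 99.5435
P₀ = 6.4437/(1+0.1304)^1 + 7.8639/(1+0.1304)^2 + 9.5971/(1+0.1304)^3 + 99.5435/(1+0.1304)^3 = 87.4142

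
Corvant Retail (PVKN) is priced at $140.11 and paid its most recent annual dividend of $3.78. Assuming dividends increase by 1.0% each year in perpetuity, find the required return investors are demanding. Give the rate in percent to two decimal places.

3.72%

Rearranging the constant-growth DDM: r = D₁/P₀ + g.
D₁ = 3.78 × (1 + 0.01) = 3.8178.
r = 3.8178 / 140.11 + 0.01 = 0.02725 + 0.01 = 0.03725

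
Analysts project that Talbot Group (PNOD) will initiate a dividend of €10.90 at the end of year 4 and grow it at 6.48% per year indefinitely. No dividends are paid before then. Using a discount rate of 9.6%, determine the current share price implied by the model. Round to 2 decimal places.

Deferred-dividend DDM. At t=3 the remaining stream is a growing perpetuity with first payment D_4 = 10.90.
V_3 = D_4/(r−g) = 10.90/(0.096−0.0648) = 349.3590
P₀ = V_3/(1+r)^3 = 349.3590/(1+0.096)^3 = 265.3629

€265.36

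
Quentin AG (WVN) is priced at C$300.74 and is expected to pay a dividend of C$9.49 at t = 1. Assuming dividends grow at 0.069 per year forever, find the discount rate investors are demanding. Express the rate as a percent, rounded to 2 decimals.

Rearranging the constant-growth DDM: r = D₁/P₀ + g.
r = 9.4900 / 300.74 + 0.069 = 0.03156 + 0.069 = 0.10056

10.06%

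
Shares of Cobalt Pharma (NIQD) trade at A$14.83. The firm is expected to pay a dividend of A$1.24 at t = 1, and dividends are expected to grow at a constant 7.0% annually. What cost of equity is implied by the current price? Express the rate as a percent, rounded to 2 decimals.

15.36%

Rearranging the constant-growth DDM: r = D₁/P₀ + g.
r = 1.2400 / 14.83 + 0.07 = 0.08361 + 0.07 = 0.15361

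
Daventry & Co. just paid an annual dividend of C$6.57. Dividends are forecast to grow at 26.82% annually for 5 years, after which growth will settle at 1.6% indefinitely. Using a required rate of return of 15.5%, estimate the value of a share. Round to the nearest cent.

Two-stage DDM. Project D₁…D_5 at 0.2682, terminal growth 0.016, discount at r = 0.155.
D_1 = 8.3321
D_2 = 10.5667
D_3 = 13.4007
D_4 = 16.9948
D_5 = 21.5528
Terminal value at t=5: TV = D_6/(r−g) = 21.8977/(0.155−0.016) = 157.5372
P₀ = 8.3321/(1+0.155)^1 + 10.5667/(1+0.155)^2 + 13.4007/(1+0.155)^3 + 16.9948/(1+0.155)^4 + 21.5528/(1+0.155)^5 + 157.5372/(1+0.155)^5 = 120.5105

C$120.51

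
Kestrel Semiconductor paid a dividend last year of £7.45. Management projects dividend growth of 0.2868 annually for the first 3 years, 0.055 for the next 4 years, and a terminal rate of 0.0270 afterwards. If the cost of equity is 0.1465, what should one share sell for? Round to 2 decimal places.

Three-stage DDM. Project D₁…D_7; terminal Gordon value at t=7 with g = 0.027; discount at r = 0.1465.
D_1 = 9.5867
D_2 = 12.3361
D_3 = 15.8741
D_4 = 16.7472
D_5 = 17.6683
D_6 = 18.6400
D_7 = 19.6652
TV_7 = 20.1962/(0.1465−0.027) = 169.0059
P₀ = Σ Dₜ/(1+r)ᵗ + TV_7/(1+r)^7 = 127.5573

£127.56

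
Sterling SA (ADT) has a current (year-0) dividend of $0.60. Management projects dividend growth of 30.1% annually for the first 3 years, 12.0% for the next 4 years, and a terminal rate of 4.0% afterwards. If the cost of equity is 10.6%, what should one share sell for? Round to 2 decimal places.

Three-stage DDM. Project D₁…D_7; terminal Gordon value at t=7 with g = 0.04; discount at r = 0.106.
D_1 = 0.7806
D_2 = 1.0156
D_3 = 1.3212
D_4 = 1.4798
D_5 = 1.6574
D_6 = 1.8563
D_7 = 2.0790
TV_7 = 2.1622/(0.106−0.04) = 32.7601
P₀ = Σ Dₜ/(1+r)ᵗ + TV_7/(1+r)^7 = 22.7272

$22.73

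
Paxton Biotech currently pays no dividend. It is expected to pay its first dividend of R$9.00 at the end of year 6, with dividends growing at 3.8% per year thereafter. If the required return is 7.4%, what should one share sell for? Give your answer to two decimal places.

R$174.95

Deferred-dividend DDM. At t=5 the remaining stream is a growing perpetuity with first payment D_6 = 9.00.
V_5 = D_6/(r−g) = 9.00/(0.074−0.038) = 250.0000
P₀ = V_5/(1+r)^5 = 250.0000/(1+0.074)^5 = 174.9519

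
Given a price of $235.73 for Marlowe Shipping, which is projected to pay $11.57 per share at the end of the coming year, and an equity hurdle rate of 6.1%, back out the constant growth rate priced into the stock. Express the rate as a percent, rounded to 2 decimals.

1.19%

From P₀ = D₁/(r − g), the implied growth is g = r − D₁/P₀.
g = 0.061 − 11.57/235.73 = 0.061 − 0.04908 = 0.01192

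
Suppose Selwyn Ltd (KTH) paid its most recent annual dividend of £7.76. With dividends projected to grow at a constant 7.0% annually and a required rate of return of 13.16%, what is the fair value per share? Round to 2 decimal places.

Gordon growth model: P₀ = D₁/(r − g). D₁ = 7.76 × (1 + 0.07) = 8.3032.
P₀ = 8.3032 / (0.1316 − 0.07) = 8.3032 / 0.0616 = 134.7922

£134.79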